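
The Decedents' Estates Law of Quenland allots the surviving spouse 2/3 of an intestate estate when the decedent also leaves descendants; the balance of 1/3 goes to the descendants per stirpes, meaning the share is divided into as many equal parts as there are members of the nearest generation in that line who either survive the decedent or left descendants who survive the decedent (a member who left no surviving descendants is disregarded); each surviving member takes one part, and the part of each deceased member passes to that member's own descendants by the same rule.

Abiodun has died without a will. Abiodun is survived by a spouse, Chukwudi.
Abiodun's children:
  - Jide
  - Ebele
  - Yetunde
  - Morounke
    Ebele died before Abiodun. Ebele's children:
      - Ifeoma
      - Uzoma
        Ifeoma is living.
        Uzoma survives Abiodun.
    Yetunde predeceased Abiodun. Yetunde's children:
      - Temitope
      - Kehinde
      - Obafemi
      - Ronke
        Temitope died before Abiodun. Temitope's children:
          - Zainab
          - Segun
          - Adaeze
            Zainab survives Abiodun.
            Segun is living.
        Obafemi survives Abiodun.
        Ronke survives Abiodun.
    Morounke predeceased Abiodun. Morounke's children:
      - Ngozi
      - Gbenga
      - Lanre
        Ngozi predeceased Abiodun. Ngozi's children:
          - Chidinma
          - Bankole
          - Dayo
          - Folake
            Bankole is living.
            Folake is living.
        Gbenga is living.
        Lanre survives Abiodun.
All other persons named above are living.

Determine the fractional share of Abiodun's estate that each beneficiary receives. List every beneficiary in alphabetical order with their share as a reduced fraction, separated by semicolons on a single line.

Chukwudi, as surviving spouse, takes 2/3.
The remaining 1/3 passes to Abiodun's descendants per stirpes.
The 1/3 is divided into 4 equal shares of 1/12 among Jide, Ebele, Yetunde, Morounke.
Jide is living and takes 1/12.
Ebele predeceased; the 1/12 allotted to Ebele's branch passes to Ebele's issue by representation.
The 1/12 is divided into 2 equal shares of 1/24 among Ifeoma, Uzoma.
Ifeoma is living and takes 1/24.
Uzoma is living and takes 1/24.
Yetunde predeceased; the 1/12 allotted to Yetunde's branch passes to Yetunde's issue by representation.
The 1/12 is divided into 4 equal shares of 1/48 among Temitope, Kehinde, Obafemi, Ronke.
Temitope predeceased; the 1/48 allotted to Temitope's branch passes to Temitope's issue by representation.
The 1/48 is divided into 3 equal shares of 1/144 among Zainab, Segun, Adaeze.
Zainab is living and takes 1/144.
Segun is living and takes 1/144.
Adaeze is living and takes 1/144.
Kehinde is living and takes 1/48.
Obafemi is living and takes 1/48.
Ronke is living and takes 1/48.
Morounke predeceased; the 1/12 allotted to Morounke's branch passes to Morounke's issue by representation.
The 1/12 is divided into 3 equal shares of 1/36 among Ngozi, Gbenga, Lanre.
Ngozi predeceased; the 1/36 allotted to Ngozi's branch passes to Ngozi's issue by representation.
The 1/36 is divided into 4 equal shares of 1/144 among Chidinma, Bankole, Dayo, Folake.
Chidinma is living and takes 1/144.
Bankole is living and takes 1/144.
Dayo is living and takes 1/144.
Folake is living and takes 1/144.
Gbenga is living and takes 1/36.
Lanre is living and takes 1/36.

Adaeze 1/144; Bankole 1/144; Chidinma 1/144; Chukwudi 2/3; Dayo 1/144; Folake 1/144; Gbenga 1/36; Ifeoma 1/24; Jide 1/12; Kehinde 1/48; Lanre 1/36; Obafemi 1/48; Ronke 1/48; Segun 1/144; Uzoma 1/24; Zainab 1/144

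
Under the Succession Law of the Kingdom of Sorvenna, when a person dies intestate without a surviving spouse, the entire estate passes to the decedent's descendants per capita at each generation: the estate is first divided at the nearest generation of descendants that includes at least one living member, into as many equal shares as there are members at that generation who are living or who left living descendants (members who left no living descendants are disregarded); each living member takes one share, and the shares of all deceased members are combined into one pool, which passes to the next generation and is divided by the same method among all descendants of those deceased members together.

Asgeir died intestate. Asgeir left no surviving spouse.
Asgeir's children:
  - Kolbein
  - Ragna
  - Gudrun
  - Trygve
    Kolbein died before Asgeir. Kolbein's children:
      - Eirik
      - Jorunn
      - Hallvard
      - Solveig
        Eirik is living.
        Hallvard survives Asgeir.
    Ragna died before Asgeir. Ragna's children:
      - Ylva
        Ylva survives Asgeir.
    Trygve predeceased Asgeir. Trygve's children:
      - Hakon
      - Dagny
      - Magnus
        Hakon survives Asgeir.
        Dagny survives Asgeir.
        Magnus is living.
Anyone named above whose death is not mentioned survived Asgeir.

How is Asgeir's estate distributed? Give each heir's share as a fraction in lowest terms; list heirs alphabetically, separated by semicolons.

Dagny 3/32; Eirik 3/32; Gudrun 1/4; Hakon 3/32; Hallvard 3/32; Jorunn 3/32; Magnus 3/32; Solveig 3/32; Ylva 3/32

There is no surviving spouse, so the entire estate passes to Asgeir's descendants per capita at each generation.
At generation 1 (Kolbein, Ragna, Gudrun, Trygve) there are 4 shares of (1)/4 = 1/4 each.
Living: Gudrun — each takes 1/4.
Deceased: Kolbein, Ragna, and Trygve. Their combined 3/4 is pooled and carried to generation 2.
At generation 2 (Eirik, Jorunn, Hallvard, Solveig, Ylva, Hakon, Dagny, Magnus) there are 8 shares of (3/4)/8 = 3/32 each.
Living: Eirik, Jorunn, Hallvard, Solveig, Ylva, Hakon, Dagny, and Magnus — each takes 3/32.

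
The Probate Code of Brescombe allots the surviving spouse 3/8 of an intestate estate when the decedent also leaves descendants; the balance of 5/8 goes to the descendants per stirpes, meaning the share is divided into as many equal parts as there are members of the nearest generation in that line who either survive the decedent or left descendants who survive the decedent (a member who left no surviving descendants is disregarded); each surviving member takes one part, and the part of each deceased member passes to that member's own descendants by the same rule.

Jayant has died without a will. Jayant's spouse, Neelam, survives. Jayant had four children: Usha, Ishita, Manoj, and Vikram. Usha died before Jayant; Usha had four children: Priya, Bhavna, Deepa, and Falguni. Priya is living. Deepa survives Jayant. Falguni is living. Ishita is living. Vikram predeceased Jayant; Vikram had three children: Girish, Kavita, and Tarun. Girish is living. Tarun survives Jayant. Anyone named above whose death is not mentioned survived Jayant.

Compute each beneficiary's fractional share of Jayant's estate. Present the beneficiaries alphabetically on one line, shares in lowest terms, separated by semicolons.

Bhavna 5/128; Deepa 5/128; Falguni 5/128; Girish 5/96; Ishita 5/32; Kavita 5/96; Manoj 5/32; Neelam 3/8; Priya 5/128; Tarun 5/96

Neelam, as surviving spouse, takes 3/8.
The remaining 5/8 passes to Jayant's descendants per stirpes.
The 5/8 is divided into 4 equal shares of 5/32 among Usha, Ishita, Manoj, Vikram.
Usha predeceased; the 5/32 allotted to Usha's branch passes to Usha's issue by representation.
The 5/32 is divided into 4 equal shares of 5/128 among Priya, Bhavna, Deepa, Falguni.
Priya is living and takes 5/128.
Bhavna is living and takes 5/128.
Deepa is living and takes 5/128.
Falguni is living and takes 5/128.
Ishita is living and takes 5/32.
Manoj is living and takes 5/32.
Vikram predeceased; the 5/32 allotted to Vikram's branch passes to Vikram's issue by representation.
The 5/32 is divided into 3 equal shares of 5/96 among Girish, Kavita, Tarun.
Girish is living and takes 5/96.
Kavita is living and takes 5/96.
Tarun is living and takes 5/96.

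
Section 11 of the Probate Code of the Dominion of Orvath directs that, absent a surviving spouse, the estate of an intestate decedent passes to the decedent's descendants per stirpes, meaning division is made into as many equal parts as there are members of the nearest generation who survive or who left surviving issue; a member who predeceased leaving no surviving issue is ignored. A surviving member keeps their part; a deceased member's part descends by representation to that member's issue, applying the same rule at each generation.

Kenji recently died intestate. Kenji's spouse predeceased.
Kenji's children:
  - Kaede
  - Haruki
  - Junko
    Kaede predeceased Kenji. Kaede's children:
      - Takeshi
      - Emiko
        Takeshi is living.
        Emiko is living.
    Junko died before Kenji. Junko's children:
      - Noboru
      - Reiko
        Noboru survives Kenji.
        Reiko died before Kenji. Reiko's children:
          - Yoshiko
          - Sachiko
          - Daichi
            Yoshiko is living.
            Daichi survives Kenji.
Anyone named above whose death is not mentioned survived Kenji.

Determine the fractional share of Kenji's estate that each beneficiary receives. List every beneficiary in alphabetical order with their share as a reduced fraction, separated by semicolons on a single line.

There is no surviving spouse, so the entire estate passes to Kenji's descendants per stirpes.
The estate is divided into 3 equal shares of 1/3 among Kaede, Haruki, Junko.
Kaede predeceased; the 1/3 allotted to Kaede's branch passes to Kaede's issue by representation.
The 1/3 is divided into 2 equal shares of 1/6 among Takeshi, Emiko.
Takeshi is living and takes 1/6.
Emiko is living and takes 1/6.
Haruki is living and takes 1/3.
Junko predeceased; the 1/3 allotted to Junko's branch passes to Junko's issue by representation.
The 1/3 is divided into 2 equal shares of 1/6 among Noboru, Reiko.
Noboru is living and takes 1/6.
Reiko predeceased; the 1/6 allotted to Reiko's branch passes to Reiko's issue by representation.
The 1/6 is divided into 3 equal shares of 1/18 among Yoshiko, Sachiko, Daichi.
Yoshiko is living and takes 1/18.
Sachiko is living and takes 1/18.
Daichi is living and takes 1/18.

Daichi 1/18; Emiko 1/6; Haruki 1/3; Noboru 1/6; Sachiko 1/18; Takeshi 1/6; Yoshiko 1/18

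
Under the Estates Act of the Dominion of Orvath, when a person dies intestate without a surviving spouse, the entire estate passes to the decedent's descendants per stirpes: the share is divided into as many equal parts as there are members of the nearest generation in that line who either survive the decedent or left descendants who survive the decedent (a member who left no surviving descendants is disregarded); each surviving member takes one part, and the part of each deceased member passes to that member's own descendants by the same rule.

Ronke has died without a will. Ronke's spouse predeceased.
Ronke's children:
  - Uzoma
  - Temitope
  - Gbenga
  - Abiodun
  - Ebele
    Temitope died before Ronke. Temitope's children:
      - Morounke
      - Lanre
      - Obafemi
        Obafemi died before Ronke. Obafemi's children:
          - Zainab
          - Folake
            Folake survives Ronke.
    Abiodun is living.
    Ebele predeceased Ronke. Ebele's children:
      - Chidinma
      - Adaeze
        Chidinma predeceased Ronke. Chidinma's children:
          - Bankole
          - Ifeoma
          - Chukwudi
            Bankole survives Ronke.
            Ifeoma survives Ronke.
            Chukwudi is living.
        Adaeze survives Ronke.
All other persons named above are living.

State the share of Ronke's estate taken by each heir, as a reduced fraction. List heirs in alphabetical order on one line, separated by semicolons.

Abiodun 1/5; Adaeze 1/10; Bankole 1/30; Chukwudi 1/30; Folake 1/30; Gbenga 1/5; Ifeoma 1/30; Lanre 1/15; Morounke 1/15; Uzoma 1/5; Zainab 1/30

There is no surviving spouse, so the entire estate passes to Ronke's descendants per stirpes.
The estate is divided into 5 equal shares of 1/5 among Uzoma, Temitope, Gbenga, Abiodun, Ebele.
Uzoma is living and takes 1/5.
Temitope predeceased; the 1/5 allotted to Temitope's branch passes to Temitope's issue by representation.
The 1/5 is divided into 3 equal shares of 1/15 among Morounke, Lanre, Obafemi.
Morounke is living and takes 1/15.
Lanre is living and takes 1/15.
Obafemi predeceased; the 1/15 allotted to Obafemi's branch passes to Obafemi's issue by representation.
The 1/15 is divided into 2 equal shares of 1/30 among Zainab, Folake.
Zainab is living and takes 1/30.
Folake is living and takes 1/30.
Gbenga is living and takes 1/5.
Abiodun is living and takes 1/5.
Ebele predeceased; the 1/5 allotted to Ebele's branch passes to Ebele's issue by representation.
The 1/5 is divided into 2 equal shares of 1/10 among Chidinma, Adaeze.
Chidinma predeceased; the 1/10 allotted to Chidinma's branch passes to Chidinma's issue by representation.
The 1/10 is divided into 3 equal shares of 1/30 among Bankole, Ifeoma, Chukwudi.
Bankole is living and takes 1/30.
Ifeoma is living and takes 1/30.
Chukwudi is living and takes 1/30.
Adaeze is living and takes 1/10.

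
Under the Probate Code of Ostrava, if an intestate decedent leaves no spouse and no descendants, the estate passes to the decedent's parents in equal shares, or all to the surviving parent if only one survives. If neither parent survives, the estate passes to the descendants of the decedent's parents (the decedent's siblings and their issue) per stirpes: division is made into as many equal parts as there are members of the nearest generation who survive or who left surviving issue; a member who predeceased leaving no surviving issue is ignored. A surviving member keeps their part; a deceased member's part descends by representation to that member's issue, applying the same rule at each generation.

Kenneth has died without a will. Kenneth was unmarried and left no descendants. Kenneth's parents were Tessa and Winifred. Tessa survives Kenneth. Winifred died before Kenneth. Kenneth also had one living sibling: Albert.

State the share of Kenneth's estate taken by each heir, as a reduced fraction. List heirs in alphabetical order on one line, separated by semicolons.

Only one parent, Tessa, survives, so Tessa takes the entire estate. The siblings take nothing because a surviving parent has priority.

Tessa 1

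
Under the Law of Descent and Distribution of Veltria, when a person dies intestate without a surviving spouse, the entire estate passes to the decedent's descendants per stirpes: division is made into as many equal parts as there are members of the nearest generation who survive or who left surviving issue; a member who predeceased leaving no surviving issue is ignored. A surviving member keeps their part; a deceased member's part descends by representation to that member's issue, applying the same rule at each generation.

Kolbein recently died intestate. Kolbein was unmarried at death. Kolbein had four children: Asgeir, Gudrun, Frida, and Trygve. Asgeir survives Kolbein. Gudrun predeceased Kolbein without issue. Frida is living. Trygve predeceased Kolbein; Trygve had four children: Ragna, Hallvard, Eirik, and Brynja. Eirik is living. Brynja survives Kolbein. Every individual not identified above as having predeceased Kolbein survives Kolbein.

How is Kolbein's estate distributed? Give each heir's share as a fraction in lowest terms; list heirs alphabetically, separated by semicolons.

Asgeir 1/3; Brynja 1/12; Eirik 1/12; Frida 1/3; Hallvard 1/12; Ragna 1/12

There is no surviving spouse, so the entire estate passes to Kolbein's descendants per stirpes.
Gudrun left no surviving issue, so that branch lapses and is disregarded.
The estate is divided into 3 equal shares of 1/3 among Asgeir, Frida, Trygve.
Asgeir is living and takes 1/3.
Frida is living and takes 1/3.
Trygve predeceased; the 1/3 allotted to Trygve's branch passes to Trygve's issue by representation.
The 1/3 is divided into 4 equal shares of 1/12 among Ragna, Hallvard, Eirik, Brynja.
Ragna is living and takes 1/12.
Hallvard is living and takes 1/12.
Eirik is living and takes 1/12.
Brynja is living and takes 1/12.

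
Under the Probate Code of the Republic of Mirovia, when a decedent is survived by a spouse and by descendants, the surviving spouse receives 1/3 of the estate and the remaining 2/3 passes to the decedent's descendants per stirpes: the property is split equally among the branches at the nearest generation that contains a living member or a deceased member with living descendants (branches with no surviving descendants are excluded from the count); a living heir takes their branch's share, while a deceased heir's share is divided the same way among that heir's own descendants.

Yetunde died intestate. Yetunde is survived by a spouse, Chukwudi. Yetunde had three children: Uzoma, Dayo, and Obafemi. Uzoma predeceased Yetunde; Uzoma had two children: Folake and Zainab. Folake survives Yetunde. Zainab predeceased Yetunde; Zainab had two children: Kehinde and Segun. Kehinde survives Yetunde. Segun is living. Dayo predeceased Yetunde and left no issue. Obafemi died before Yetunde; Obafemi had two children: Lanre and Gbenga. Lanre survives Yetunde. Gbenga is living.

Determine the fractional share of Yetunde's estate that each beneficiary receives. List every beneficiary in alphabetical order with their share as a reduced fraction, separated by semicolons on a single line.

Chukwudi, as surviving spouse, takes 1/3.
The remaining 2/3 passes to Yetunde's descendants per stirpes.
Dayo left no surviving issue, so that branch lapses and is disregarded.
The 2/3 is divided into 2 equal shares of 1/3 among Uzoma, Obafemi.
Uzoma predeceased; the 1/3 allotted to Uzoma's branch passes to Uzoma's issue by representation.
The 1/3 is divided into 2 equal shares of 1/6 among Folake, Zainab.
Folake is living and takes 1/6.
Zainab predeceased; the 1/6 allotted to Zainab's branch passes to Zainab's issue by representation.
The 1/6 is divided into 2 equal shares of 1/12 among Kehinde, Segun.
Kehinde is living and takes 1/12.
Segun is living and takes 1/12.
Obafemi predeceased; the 1/3 allotted to Obafemi's branch passes to Obafemi's issue by representation.
The 1/3 is divided into 2 equal shares of 1/6 among Lanre, Gbenga.
Lanre is living and takes 1/6.
Gbenga is living and takes 1/6.

Chukwudi 1/3; Folake 1/6; Gbenga 1/6; Kehinde 1/12; Lanre 1/6; Segun 1/12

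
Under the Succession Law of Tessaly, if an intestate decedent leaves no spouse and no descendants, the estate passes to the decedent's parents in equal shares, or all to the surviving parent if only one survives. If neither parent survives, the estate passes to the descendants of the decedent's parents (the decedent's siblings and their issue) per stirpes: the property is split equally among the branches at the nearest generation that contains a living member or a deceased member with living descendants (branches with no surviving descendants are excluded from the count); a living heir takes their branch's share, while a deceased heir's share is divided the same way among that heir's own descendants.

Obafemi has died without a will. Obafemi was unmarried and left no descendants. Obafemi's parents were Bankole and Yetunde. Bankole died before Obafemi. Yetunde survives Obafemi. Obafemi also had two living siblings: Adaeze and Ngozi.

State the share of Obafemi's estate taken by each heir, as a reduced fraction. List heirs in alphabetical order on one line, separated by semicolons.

Only one parent, Yetunde, survives, so Yetunde takes the entire estate. The siblings take nothing because a surviving parent has priority.

Yetunde 1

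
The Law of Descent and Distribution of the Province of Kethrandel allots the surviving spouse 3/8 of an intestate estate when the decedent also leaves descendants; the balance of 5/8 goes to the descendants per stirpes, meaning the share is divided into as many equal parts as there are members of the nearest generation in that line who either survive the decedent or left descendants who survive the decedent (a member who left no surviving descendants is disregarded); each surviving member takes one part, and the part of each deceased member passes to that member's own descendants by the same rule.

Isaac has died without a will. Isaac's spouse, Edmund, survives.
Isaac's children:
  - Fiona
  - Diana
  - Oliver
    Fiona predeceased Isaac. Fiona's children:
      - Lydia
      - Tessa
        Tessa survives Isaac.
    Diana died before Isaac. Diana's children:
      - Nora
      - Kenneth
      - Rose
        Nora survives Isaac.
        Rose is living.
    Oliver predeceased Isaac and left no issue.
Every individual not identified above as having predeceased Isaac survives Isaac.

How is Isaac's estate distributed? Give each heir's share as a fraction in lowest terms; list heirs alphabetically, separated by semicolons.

Edmund, as surviving spouse, takes 3/8.
The remaining 5/8 passes to Isaac's descendants per stirpes.
Oliver left no surviving issue, so that branch lapses and is disregarded.
The 5/8 is divided into 2 equal shares of 5/16 among Fiona, Diana.
Fiona predeceased; the 5/16 allotted to Fiona's branch passes to Fiona's issue by representation.
The 5/16 is divided into 2 equal shares of 5/32 among Lydia, Tessa.
Lydia is living and takes 5/32.
Tessa is living and takes 5/32.
Diana predeceased; the 5/16 allotted to Diana's branch passes to Diana's issue by representation.
The 5/16 is divided into 3 equal shares of 5/48 among Nora, Kenneth, Rose.
Nora is living and takes 5/48.
Kenneth is living and takes 5/48.
Rose is living and takes 5/48.

Edmund 3/8; Kenneth 5/48; Lydia 5/32; Nora 5/48; Rose 5/48; Tessa 5/32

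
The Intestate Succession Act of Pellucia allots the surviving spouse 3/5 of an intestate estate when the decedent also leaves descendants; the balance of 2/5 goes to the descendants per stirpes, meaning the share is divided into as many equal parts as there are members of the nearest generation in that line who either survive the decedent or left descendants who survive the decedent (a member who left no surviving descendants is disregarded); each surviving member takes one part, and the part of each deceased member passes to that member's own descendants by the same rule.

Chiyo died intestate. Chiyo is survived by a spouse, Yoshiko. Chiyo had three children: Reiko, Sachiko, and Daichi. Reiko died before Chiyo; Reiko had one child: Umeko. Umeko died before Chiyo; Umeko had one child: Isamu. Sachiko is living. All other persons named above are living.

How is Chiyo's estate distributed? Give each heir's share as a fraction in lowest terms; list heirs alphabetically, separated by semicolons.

Yoshiko, as surviving spouse, takes 3/5.
The remaining 2/5 passes to Chiyo's descendants per stirpes.
The 2/5 is divided into 3 equal shares of 2/15 among Reiko, Sachiko, Daichi.
Reiko predeceased; the 2/15 allotted to Reiko's branch passes to Reiko's issue by representation.
Umeko's line is the sole branch at this level, so the full 2/15 passes to Umeko's issue by representation.
Isamu is the sole taker at this level and receives the full 2/15.
Sachiko is living and takes 2/15.
Daichi is living and takes 2/15.

Daichi 2/15; Isamu 2/15; Sachiko 2/15; Yoshiko 3/5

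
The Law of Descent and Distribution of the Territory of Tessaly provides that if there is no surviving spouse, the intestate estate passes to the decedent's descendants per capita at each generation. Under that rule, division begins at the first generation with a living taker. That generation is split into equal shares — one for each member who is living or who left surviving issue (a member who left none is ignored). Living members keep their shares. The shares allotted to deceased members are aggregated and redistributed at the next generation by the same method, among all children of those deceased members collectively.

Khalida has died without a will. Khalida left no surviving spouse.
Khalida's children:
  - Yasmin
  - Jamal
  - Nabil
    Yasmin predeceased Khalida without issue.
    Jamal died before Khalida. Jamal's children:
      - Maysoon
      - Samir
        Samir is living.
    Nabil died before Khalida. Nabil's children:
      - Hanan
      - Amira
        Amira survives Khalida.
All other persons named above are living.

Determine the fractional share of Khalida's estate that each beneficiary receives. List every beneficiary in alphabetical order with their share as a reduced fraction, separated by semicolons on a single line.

There is no surviving spouse, so the entire estate passes to Khalida's descendants per capita at each generation.
No one at generation 1 (Jamal, Nabil) is living; moving to the next generation.
At generation 2 (Maysoon, Samir, Hanan, Amira) there are 4 shares of (1)/4 = 1/4 each.
Living: Maysoon, Samir, Hanan, and Amira — each takes 1/4.

Amira 1/4; Hanan 1/4; Maysoon 1/4; Samir 1/4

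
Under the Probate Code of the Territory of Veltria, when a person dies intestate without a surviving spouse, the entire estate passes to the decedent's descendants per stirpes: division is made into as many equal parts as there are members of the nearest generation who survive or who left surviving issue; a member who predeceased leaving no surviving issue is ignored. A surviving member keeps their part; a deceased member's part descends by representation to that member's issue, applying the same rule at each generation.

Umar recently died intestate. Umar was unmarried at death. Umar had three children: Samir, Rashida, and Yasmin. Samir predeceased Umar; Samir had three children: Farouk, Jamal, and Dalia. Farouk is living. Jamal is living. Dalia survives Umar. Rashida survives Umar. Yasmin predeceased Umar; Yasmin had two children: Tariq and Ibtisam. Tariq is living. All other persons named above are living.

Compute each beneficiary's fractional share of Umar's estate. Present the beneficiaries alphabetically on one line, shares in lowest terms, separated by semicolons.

There is no surviving spouse, so the entire estate passes to Umar's descendants per stirpes.
The estate is divided into 3 equal shares of 1/3 among Samir, Rashida, Yasmin.
Samir predeceased; the 1/3 allotted to Samir's branch passes to Samir's issue by representation.
The 1/3 is divided into 3 equal shares of 1/9 among Farouk, Jamal, Dalia.
Farouk is living and takes 1/9.
Jamal is living and takes 1/9.
Dalia is living and takes 1/9.
Rashida is living and takes 1/3.
Yasmin predeceased; the 1/3 allotted to Yasmin's branch passes to Yasmin's issue by representation.
The 1/3 is divided into 2 equal shares of 1/6 among Tariq, Ibtisam.
Tariq is living and takes 1/6.
Ibtisam is living and takes 1/6.

Dalia 1/9; Farouk 1/9; Ibtisam 1/6; Jamal 1/9; Rashida 1/3; Tariq 1/6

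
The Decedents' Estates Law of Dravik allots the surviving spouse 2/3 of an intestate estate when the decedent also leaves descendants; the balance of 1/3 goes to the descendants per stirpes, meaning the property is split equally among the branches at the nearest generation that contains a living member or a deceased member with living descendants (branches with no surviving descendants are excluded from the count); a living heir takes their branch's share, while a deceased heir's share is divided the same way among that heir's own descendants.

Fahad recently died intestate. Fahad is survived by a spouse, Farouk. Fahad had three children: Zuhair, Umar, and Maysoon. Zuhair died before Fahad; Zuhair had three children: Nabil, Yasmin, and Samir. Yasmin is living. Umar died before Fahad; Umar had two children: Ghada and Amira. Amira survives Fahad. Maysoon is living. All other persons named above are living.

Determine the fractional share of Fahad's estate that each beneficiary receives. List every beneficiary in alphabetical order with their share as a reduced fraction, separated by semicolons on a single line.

Farouk, as surviving spouse, takes 2/3.
The remaining 1/3 passes to Fahad's descendants per stirpes.
The 1/3 is divided into 3 equal shares of 1/9 among Zuhair, Umar, Maysoon.
Zuhair predeceased; the 1/9 allotted to Zuhair's branch passes to Zuhair's issue by representation.
The 1/9 is divided into 3 equal shares of 1/27 among Nabil, Yasmin, Samir.
Nabil is living and takes 1/27.
Yasmin is living and takes 1/27.
Samir is living and takes 1/27.
Umar predeceased; the 1/9 allotted to Umar's branch passes to Umar's issue by representation.
The 1/9 is divided into 2 equal shares of 1/18 among Ghada, Amira.
Ghada is living and takes 1/18.
Amira is living and takes 1/18.
Maysoon is living and takes 1/9.

Amira 1/18; Farouk 2/3; Ghada 1/18; Maysoon 1/9; Nabil 1/27; Samir 1/27; Yasmin 1/27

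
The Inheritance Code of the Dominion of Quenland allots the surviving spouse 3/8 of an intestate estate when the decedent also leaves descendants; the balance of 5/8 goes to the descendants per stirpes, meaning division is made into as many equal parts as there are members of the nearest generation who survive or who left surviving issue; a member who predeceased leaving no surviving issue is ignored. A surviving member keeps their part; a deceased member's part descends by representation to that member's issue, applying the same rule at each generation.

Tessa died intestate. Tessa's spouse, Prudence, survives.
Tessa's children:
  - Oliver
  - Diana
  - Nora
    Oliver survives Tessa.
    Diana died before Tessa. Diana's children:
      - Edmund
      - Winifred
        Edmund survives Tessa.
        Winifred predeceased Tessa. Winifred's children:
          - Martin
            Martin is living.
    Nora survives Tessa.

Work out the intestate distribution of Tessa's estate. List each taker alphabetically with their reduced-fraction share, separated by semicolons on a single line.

Edmund 5/48; Martin 5/48; Nora 5/24; Oliver 5/24; Prudence 3/8

Prudence, as surviving spouse, takes 3/8.
The remaining 5/8 passes to Tessa's descendants per stirpes.
The 5/8 is divided into 3 equal shares of 5/24 among Oliver, Diana, Nora.
Oliver is living and takes 5/24.
Diana predeceased; the 5/24 allotted to Diana's branch passes to Diana's issue by representation.
The 5/24 is divided into 2 equal shares of 5/48 among Edmund, Winifred.
Edmund is living and takes 5/48.
Winifred predeceased; the 5/48 allotted to Winifred's branch passes to Winifred's issue by representation.
Martin is the sole taker at this level and receives the full 5/48.
Nora is living and takes 5/24.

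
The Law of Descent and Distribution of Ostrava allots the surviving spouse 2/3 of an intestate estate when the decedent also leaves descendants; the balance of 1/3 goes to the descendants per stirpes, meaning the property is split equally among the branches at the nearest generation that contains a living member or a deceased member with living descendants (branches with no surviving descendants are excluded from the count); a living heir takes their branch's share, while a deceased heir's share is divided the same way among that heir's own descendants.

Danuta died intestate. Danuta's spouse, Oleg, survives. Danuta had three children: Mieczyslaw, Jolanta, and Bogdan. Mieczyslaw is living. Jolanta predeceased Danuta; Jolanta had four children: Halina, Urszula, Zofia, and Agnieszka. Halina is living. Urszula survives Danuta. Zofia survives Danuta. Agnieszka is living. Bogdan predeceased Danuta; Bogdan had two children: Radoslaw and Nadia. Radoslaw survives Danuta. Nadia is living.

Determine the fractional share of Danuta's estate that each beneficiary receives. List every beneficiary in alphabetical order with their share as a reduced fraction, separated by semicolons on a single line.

Oleg, as surviving spouse, takes 2/3.
The remaining 1/3 passes to Danuta's descendants per stirpes.
The 1/3 is divided into 3 equal shares of 1/9 among Mieczyslaw, Jolanta, Bogdan.
Mieczyslaw is living and takes 1/9.
Jolanta predeceased; the 1/9 allotted to Jolanta's branch passes to Jolanta's issue by representation.
The 1/9 is divided into 4 equal shares of 1/36 among Halina, Urszula, Zofia, Agnieszka.
Halina is living and takes 1/36.
Urszula is living and takes 1/36.
Zofia is living and takes 1/36.
Agnieszka is living and takes 1/36.
Bogdan predeceased; the 1/9 allotted to Bogdan's branch passes to Bogdan's issue by representation.
The 1/9 is divided into 2 equal shares of 1/18 among Radoslaw, Nadia.
Radoslaw is living and takes 1/18.
Nadia is living and takes 1/18.

Agnieszka 1/36; Halina 1/36; Mieczyslaw 1/9; Nadia 1/18; Oleg 2/3; Radoslaw 1/18; Urszula 1/36; Zofia 1/36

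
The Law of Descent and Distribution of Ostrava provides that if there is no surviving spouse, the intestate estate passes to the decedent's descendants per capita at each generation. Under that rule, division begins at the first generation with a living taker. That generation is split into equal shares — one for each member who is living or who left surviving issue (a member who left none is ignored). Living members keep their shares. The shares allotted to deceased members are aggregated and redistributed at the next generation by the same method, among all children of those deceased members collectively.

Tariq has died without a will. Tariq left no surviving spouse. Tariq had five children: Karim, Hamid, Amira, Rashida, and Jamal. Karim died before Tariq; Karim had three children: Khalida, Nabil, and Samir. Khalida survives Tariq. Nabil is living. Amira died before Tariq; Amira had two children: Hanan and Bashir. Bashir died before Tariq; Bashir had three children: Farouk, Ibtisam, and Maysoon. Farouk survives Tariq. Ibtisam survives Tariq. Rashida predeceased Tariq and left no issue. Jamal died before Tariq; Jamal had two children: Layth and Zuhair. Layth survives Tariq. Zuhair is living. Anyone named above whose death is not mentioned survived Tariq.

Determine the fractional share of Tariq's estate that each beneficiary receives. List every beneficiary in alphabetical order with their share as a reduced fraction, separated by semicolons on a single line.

Farouk 1/28; Hamid 1/4; Hanan 3/28; Ibtisam 1/28; Khalida 3/28; Layth 3/28; Maysoon 1/28; Nabil 3/28; Samir 3/28; Zuhair 3/28

There is no surviving spouse, so the entire estate passes to Tariq's descendants per capita at each generation.
At generation 1 (Karim, Hamid, Amira, Jamal) there are 4 shares of (1)/4 = 1/4 each.
Living: Hamid — each takes 1/4.
Deceased: Karim, Amira, and Jamal. Their combined 3/4 is pooled and carried to generation 2.
At generation 2 (Khalida, Nabil, Samir, Hanan, Bashir, Layth, Zuhair) there are 7 shares of (3/4)/7 = 3/28 each.
Living: Khalida, Nabil, Samir, Hanan, Layth, and Zuhair — each takes 3/28.
Deceased: Bashir. That 3/28 share is carried to generation 3.
At generation 3 (Farouk, Ibtisam, Maysoon) there are 3 shares of (3/28)/3 = 1/28 each.
Living: Farouk, Ibtisam, and Maysoon — each takes 1/28.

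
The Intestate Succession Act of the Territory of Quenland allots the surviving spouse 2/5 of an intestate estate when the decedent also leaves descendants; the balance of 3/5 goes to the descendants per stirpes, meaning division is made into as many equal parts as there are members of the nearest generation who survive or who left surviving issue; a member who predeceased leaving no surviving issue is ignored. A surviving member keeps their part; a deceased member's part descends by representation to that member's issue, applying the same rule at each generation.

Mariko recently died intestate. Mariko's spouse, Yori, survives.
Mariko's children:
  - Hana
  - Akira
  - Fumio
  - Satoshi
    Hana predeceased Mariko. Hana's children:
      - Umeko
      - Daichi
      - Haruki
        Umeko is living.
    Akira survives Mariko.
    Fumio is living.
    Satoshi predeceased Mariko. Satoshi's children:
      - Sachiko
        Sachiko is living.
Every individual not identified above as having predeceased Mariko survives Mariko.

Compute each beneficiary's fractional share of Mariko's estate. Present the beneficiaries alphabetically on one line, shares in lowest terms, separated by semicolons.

Yori, as surviving spouse, takes 2/5.
The remaining 3/5 passes to Mariko's descendants per stirpes.
The 3/5 is divided into 4 equal shares of 3/20 among Hana, Akira, Fumio, Satoshi.
Hana predeceased; the 3/20 allotted to Hana's branch passes to Hana's issue by representation.
The 3/20 is divided into 3 equal shares of 1/20 among Umeko, Daichi, Haruki.
Umeko is living and takes 1/20.
Daichi is living and takes 1/20.
Haruki is living and takes 1/20.
Akira is living and takes 3/20.
Fumio is living and takes 3/20.
Satoshi predeceased; the 3/20 allotted to Satoshi's branch passes to Satoshi's issue by representation.
Sachiko is the sole taker at this level and receives the full 3/20.

Akira 3/20; Daichi 1/20; Fumio 3/20; Haruki 1/20; Sachiko 3/20; Umeko 1/20; Yori 2/5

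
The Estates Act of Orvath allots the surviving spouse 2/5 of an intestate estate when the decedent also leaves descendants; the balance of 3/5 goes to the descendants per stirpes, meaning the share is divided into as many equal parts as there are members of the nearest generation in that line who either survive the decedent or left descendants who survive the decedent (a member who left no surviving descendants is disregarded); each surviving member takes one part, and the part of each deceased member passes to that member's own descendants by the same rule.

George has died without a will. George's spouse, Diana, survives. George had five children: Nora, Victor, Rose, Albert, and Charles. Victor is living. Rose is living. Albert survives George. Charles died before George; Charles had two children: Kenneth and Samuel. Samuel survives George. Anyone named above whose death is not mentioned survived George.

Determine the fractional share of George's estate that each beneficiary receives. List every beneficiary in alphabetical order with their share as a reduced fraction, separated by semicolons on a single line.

Albert 3/25; Diana 2/5; Kenneth 3/50; Nora 3/25; Rose 3/25; Samuel 3/50; Victor 3/25

Diana, as surviving spouse, takes 2/5.
The remaining 3/5 passes to George's descendants per stirpes.
The 3/5 is divided into 5 equal shares of 3/25 among Nora, Victor, Rose, Albert, Charles.
Nora is living and takes 3/25.
Victor is living and takes 3/25.
Rose is living and takes 3/25.
Albert is living and takes 3/25.
Charles predeceased; the 3/25 allotted to Charles's branch passes to Charles's issue by representation.
The 3/25 is divided into 2 equal shares of 3/50 among Kenneth, Samuel.
Kenneth is living and takes 3/50.
Samuel is living and takes 3/50.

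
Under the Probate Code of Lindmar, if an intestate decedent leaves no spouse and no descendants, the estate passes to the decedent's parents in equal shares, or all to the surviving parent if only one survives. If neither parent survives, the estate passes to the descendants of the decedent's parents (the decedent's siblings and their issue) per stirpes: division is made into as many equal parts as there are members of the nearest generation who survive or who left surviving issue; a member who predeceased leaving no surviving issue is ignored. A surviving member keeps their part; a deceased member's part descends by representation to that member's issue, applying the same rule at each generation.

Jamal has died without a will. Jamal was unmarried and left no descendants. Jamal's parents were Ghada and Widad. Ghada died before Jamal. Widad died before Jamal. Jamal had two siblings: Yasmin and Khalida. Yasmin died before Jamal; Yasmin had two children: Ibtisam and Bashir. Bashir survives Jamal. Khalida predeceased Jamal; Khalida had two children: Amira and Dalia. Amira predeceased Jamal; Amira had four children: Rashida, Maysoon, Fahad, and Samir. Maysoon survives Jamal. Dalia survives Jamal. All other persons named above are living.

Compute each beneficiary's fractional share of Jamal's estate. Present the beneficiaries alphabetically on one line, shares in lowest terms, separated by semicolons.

Neither parent survives and there are no descendants, so the estate passes to Jamal's siblings and their issue per stirpes.
The estate is divided into 2 equal shares of 1/2 among Yasmin, Khalida.
Yasmin predeceased; the 1/2 allotted to Yasmin's branch passes to Yasmin's issue by representation.
The 1/2 is divided into 2 equal shares of 1/4 among Ibtisam, Bashir.
Ibtisam is living and takes 1/4.
Bashir is living and takes 1/4.
Khalida predeceased; the 1/2 allotted to Khalida's branch passes to Khalida's issue by representation.
The 1/2 is divided into 2 equal shares of 1/4 among Amira, Dalia.
Amira predeceased; the 1/4 allotted to Amira's branch passes to Amira's issue by representation.
The 1/4 is divided into 4 equal shares of 1/16 among Rashida, Maysoon, Fahad, Samir.
Rashida is living and takes 1/16.
Maysoon is living and takes 1/16.
Fahad is living and takes 1/16.
Samir is living and takes 1/16.
Dalia is living and takes 1/4.

Bashir 1/4; Dalia 1/4; Fahad 1/16; Ibtisam 1/4; Maysoon 1/16; Rashida 1/16; Samir 1/16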